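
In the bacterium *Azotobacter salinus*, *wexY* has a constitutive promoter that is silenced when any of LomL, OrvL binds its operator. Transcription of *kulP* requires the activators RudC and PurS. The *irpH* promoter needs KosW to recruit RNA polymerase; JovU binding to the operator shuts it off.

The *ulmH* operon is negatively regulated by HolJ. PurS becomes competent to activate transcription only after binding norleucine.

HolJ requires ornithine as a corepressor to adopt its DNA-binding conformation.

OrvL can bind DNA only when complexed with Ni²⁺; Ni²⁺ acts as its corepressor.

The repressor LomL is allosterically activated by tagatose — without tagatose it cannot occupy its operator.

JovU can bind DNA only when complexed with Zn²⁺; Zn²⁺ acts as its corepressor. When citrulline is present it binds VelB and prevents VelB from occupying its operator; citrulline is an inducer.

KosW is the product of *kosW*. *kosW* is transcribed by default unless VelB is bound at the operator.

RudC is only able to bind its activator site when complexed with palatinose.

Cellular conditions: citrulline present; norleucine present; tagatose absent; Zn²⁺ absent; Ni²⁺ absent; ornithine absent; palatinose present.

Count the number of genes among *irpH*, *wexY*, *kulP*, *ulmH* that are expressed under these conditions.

4

Citrulline is present, so VelB is inactive.
With no repressor bound, *kosW* is transcribed.
So KosW is produced and active.
Zn²⁺ is absent, so JovU is inactive.
No repressor is bound and KosW is active, so *irpH* is transcribed.
→ *irpH* is ON.
Tagatose is absent, so LomL is inactive.
Ni²⁺ is absent, so OrvL is inactive.
With no repressor bound, *wexY* is transcribed.
→ *wexY* is ON.
Palatinose is present, so RudC is active.
Norleucine is present, so PurS is active.
No repressor is bound and RudC and PurS are active, so *kulP* is transcribed.
→ *kulP* is ON.
Ornithine is absent, so HolJ is inactive.
With no repressor bound, *ulmH* is transcribed.
→ *ulmH* is ON.
4 of the 4 genes are transcribed.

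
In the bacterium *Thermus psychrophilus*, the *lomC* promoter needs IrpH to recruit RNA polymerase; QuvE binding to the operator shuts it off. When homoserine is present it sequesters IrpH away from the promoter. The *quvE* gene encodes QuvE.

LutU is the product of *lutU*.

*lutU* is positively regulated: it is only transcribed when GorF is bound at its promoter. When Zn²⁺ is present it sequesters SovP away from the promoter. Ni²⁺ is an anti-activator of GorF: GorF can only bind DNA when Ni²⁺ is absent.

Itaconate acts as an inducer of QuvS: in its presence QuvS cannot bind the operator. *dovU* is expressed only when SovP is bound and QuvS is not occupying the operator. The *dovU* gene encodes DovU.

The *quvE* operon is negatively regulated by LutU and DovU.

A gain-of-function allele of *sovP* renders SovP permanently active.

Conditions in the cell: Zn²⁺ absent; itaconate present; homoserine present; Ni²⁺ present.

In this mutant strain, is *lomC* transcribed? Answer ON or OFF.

OFF

Ni²⁺ is present, so GorF is inactive.
Required activator GorF is absent, so *lutU* is not transcribed.
So LutU is not produced.
SovP is constitutively active in this strain.
Itaconate is present, so QuvS is inactive.
No repressor is bound and SovP is active, so *dovU* is transcribed.
So DovU is produced and active.
With repressor DovU bound, *quvE* is not transcribed.
So QuvE is not produced.
Homoserine is present, so IrpH is inactive.
Required activator IrpH is absent, so *lomC* is not transcribed.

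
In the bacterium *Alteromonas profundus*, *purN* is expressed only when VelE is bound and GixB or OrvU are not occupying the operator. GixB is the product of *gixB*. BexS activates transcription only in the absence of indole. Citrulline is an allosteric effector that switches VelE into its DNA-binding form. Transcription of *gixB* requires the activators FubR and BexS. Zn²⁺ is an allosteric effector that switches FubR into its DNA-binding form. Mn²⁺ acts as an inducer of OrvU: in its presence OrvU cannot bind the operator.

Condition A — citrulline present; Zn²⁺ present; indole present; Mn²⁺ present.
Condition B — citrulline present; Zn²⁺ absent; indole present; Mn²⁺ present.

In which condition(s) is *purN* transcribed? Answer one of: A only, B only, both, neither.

Condition A:
Citrulline is present, so VelE is active.
Zn²⁺ is present, so FubR is active.
Indole is present, so BexS is inactive.
Required activator BexS is absent, so *gixB* is not transcribed.
So GixB is not produced.
Mn²⁺ is present, so OrvU is inactive.
No repressor is bound and VelE is active, so *purN* is transcribed.
→ *purN* is ON in A.
Condition B:
Citrulline is present, so VelE is active.
Zn²⁺ is absent, so FubR is inactive.
Indole is present, so BexS is inactive.
Required activator FubR is absent, so *gixB* is not transcribed.
So GixB is not produced.
Mn²⁺ is present, so OrvU is inactive.
No repressor is bound and VelE is active, so *purN* is transcribed.
→ *purN* is ON in B.

both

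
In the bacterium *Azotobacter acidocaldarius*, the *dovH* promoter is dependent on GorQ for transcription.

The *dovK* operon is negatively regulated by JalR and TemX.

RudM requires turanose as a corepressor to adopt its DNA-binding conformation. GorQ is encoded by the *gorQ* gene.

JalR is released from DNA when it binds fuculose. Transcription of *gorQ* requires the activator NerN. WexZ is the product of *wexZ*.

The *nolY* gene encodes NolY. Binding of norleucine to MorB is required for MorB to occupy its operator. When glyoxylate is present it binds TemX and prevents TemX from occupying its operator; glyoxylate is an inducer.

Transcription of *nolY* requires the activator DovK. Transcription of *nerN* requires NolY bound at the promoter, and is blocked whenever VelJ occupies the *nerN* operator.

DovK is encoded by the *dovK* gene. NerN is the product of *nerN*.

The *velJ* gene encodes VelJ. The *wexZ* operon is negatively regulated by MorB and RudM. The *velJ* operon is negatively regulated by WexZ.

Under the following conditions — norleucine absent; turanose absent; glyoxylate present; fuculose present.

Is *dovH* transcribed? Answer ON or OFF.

Fuculose is present, so JalR is inactive.
Glyoxylate is present, so TemX is inactive.
With no repressor bound, *dovK* is transcribed.
So DovK is produced and active.
No repressor is bound and DovK is active, so *nolY* is transcribed.
So NolY is produced and active.
Norleucine is absent, so MorB is inactive.
Turanose is absent, so RudM is inactive.
With no repressor bound, *wexZ* is transcribed.
So WexZ is produced and active.
With repressor WexZ bound, *velJ* is not transcribed.
So VelJ is not produced.
No repressor is bound and NolY is active, so *nerN* is transcribed.
So NerN is produced and active.
No repressor is bound and NerN is active, so *gorQ* is transcribed.
So GorQ is produced and active.
No repressor is bound and GorQ is active, so *dovH* is transcribed.

ON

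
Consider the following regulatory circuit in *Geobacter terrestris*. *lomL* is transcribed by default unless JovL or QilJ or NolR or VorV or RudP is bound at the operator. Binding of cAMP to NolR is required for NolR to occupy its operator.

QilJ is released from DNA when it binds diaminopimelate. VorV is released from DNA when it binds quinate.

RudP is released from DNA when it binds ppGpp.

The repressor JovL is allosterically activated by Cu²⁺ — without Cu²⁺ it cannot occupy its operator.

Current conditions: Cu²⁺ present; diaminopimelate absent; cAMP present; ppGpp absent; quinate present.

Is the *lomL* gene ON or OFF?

OFF

Cu²⁺ is present, so JovL is active.
Diaminopimelate is absent, so QilJ is active.
cAMP is present, so NolR is active.
Quinate is present, so VorV is inactive.
ppGpp is absent, so RudP is active.
With repressor JovL bound, *lomL* is not transcribed.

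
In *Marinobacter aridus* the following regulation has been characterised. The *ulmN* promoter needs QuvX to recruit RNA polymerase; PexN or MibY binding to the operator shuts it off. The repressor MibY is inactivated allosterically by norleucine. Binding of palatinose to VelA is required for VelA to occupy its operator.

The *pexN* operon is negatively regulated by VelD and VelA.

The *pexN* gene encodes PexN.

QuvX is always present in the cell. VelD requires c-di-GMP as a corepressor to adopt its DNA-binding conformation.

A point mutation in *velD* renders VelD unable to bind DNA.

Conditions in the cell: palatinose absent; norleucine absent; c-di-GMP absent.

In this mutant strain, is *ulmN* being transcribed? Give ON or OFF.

VelD is non-functional in this strain, so it has no effect.
Palatinose is absent, so VelA is inactive.
With no repressor bound, *pexN* is transcribed.
So PexN is produced and active.
Norleucine is absent, so MibY is active.
QuvX is produced constitutively and is active.
With repressor PexN bound, *ulmN* is not transcribed.

OFF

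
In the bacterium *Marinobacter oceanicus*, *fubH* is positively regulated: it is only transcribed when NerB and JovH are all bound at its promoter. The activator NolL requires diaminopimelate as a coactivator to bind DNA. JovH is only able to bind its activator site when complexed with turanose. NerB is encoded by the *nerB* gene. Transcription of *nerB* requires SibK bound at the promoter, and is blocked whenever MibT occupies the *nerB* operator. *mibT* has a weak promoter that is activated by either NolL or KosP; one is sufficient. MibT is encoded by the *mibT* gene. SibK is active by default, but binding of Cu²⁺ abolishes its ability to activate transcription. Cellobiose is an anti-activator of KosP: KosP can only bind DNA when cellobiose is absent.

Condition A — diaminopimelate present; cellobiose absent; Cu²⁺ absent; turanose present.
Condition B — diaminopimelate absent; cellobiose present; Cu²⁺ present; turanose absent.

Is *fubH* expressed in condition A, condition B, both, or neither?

neither

Condition A:
Diaminopimelate is present, so NolL is active.
Cellobiose is absent, so KosP is active.
Activator NolL is present, so *mibT* is transcribed.
So MibT is produced and active.
Cu²⁺ is absent, so SibK is active.
With repressor MibT bound, *nerB* is not transcribed.
So NerB is not produced.
Turanose is present, so JovH is active.
Required activator NerB is absent, so *fubH* is not transcribed.
→ *fubH* is OFF in A.
Condition B:
Diaminopimelate is absent, so NolL is inactive.
Cellobiose is present, so KosP is inactive.
No activator is available at the *mibT* promoter, so *mibT* is not transcribed.
So MibT is not produced.
Cu²⁺ is present, so SibK is inactive.
Required activator SibK is absent, so *nerB* is not transcribed.
So NerB is not produced.
Turanose is absent, so JovH is inactive.
Required activator NerB is absent, so *fubH* is not transcribed.
→ *fubH* is OFF in B.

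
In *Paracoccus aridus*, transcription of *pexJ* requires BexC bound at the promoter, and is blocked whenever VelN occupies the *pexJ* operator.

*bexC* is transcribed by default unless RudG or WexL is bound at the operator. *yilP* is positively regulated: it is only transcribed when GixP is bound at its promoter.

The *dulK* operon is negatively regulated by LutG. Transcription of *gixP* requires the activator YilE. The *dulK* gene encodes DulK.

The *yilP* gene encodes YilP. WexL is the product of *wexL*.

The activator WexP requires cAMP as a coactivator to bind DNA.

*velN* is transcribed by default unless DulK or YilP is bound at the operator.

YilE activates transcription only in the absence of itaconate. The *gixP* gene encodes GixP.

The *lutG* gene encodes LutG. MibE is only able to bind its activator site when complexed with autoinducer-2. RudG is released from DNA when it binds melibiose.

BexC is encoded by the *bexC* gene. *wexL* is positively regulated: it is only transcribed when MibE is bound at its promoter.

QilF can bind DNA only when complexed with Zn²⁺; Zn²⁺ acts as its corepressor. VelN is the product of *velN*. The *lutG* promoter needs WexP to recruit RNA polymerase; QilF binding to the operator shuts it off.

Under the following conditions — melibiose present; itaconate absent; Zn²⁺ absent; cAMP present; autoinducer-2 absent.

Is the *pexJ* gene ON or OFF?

ON

cAMP is present, so WexP is active.
Zn²⁺ is absent, so QilF is inactive.
No repressor is bound and WexP is active, so *lutG* is transcribed.
So LutG is produced and active.
With repressor LutG bound, *dulK* is not transcribed.
So DulK is not produced.
Itaconate is absent, so YilE is active.
No repressor is bound and YilE is active, so *gixP* is transcribed.
So GixP is produced and active.
No repressor is bound and GixP is active, so *yilP* is transcribed.
So YilP is produced and active.
With repressor YilP bound, *velN* is not transcribed.
So VelN is not produced.
Melibiose is present, so RudG is inactive.
Autoinducer-2 is absent, so MibE is inactive.
Required activator MibE is absent, so *wexL* is not transcribed.
So WexL is not produced.
With no repressor bound, *bexC* is transcribed.
So BexC is produced and active.
No repressor is bound and BexC is active, so *pexJ* is transcribed.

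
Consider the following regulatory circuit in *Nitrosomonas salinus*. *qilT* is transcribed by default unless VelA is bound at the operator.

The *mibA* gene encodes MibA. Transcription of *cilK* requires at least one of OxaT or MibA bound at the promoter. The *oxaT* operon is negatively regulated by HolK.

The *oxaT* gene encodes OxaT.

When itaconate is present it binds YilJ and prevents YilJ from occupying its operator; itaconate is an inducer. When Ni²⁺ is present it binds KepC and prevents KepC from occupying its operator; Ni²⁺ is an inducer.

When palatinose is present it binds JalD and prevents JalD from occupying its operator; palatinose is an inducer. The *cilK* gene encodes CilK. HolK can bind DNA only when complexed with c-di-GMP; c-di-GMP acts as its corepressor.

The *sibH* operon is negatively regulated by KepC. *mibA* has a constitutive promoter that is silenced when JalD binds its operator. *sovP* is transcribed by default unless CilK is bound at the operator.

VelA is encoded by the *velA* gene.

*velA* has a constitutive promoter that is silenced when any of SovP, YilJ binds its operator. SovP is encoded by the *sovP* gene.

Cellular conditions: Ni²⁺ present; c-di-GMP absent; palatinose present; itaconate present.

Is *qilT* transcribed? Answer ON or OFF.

c-di-GMP is absent, so HolK is inactive.
With no repressor bound, *oxaT* is transcribed.
So OxaT is produced and active.
Palatinose is present, so JalD is inactive.
With no repressor bound, *mibA* is transcribed.
So MibA is produced and active.
Activator OxaT is present, so *cilK* is transcribed.
So CilK is produced and active.
With repressor CilK bound, *sovP* is not transcribed.
So SovP is not produced.
Itaconate is present, so YilJ is inactive.
With no repressor bound, *velA* is transcribed.
So VelA is produced and active.
With repressor VelA bound, *qilT* is not transcribed.

OFF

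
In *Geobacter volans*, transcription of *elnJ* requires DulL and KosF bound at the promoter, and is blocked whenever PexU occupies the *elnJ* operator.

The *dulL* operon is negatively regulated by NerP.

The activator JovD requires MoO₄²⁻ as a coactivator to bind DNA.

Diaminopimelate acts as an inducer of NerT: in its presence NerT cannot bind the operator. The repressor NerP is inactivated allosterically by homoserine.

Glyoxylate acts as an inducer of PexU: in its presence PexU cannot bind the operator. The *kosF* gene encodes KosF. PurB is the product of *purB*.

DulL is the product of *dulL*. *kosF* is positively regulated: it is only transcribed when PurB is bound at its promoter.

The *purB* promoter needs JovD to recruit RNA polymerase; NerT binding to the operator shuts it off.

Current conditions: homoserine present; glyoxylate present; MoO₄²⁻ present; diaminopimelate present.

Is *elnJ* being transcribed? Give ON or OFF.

Glyoxylate is present, so PexU is inactive.
Homoserine is present, so NerP is inactive.
With no repressor bound, *dulL* is transcribed.
So DulL is produced and active.
Diaminopimelate is present, so NerT is inactive.
MoO₄²⁻ is present, so JovD is active.
No repressor is bound and JovD is active, so *purB* is transcribed.
So PurB is produced and active.
No repressor is bound and PurB is active, so *kosF* is transcribed.
So KosF is produced and active.
No repressor is bound and DulL and KosF are active, so *elnJ* is transcribed.

ON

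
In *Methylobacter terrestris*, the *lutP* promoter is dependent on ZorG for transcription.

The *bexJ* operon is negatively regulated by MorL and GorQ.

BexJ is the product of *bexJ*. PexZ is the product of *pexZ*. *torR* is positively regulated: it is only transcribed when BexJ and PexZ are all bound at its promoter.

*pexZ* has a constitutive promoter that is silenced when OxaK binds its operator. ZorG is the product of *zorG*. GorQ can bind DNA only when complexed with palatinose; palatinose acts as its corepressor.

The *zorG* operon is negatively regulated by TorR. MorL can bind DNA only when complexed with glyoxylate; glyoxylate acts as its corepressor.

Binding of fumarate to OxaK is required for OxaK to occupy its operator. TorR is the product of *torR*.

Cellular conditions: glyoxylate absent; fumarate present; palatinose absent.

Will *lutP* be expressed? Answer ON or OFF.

ON

Glyoxylate is absent, so MorL is inactive.
Palatinose is absent, so GorQ is inactive.
With no repressor bound, *bexJ* is transcribed.
So BexJ is produced and active.
Fumarate is present, so OxaK is active.
With repressor OxaK bound, *pexZ* is not transcribed.
So PexZ is not produced.
Required activator PexZ is absent, so *torR* is not transcribed.
So TorR is not produced.
With no repressor bound, *zorG* is transcribed.
So ZorG is produced and active.
No repressor is bound and ZorG is active, so *lutP* is transcribed.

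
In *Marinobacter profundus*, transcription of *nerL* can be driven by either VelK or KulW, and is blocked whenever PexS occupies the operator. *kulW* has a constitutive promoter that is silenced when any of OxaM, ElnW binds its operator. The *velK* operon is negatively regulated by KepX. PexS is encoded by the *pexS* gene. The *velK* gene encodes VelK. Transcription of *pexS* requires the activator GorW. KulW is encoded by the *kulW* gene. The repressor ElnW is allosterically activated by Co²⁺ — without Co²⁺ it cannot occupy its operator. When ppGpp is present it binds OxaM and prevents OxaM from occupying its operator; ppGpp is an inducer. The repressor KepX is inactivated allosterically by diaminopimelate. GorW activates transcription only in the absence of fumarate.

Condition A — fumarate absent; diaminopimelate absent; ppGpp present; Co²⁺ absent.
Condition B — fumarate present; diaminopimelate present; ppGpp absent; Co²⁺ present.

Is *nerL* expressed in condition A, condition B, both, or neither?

Condition A:
Fumarate is absent, so GorW is active.
No repressor is bound and GorW is active, so *pexS* is transcribed.
So PexS is produced and active.
Diaminopimelate is absent, so KepX is active.
With repressor KepX bound, *velK* is not transcribed.
So VelK is not produced.
ppGpp is present, so OxaM is inactive.
Co²⁺ is absent, so ElnW is inactive.
With no repressor bound, *kulW* is transcribed.
So KulW is produced and active.
With repressor PexS bound, *nerL* is not transcribed.
→ *nerL* is OFF in A.
Condition B:
Fumarate is present, so GorW is inactive.
Required activator GorW is absent, so *pexS* is not transcribed.
So PexS is not produced.
Diaminopimelate is present, so KepX is inactive.
With no repressor bound, *velK* is transcribed.
So VelK is produced and active.
ppGpp is absent, so OxaM is active.
Co²⁺ is present, so ElnW is active.
With repressor OxaM bound, *kulW* is not transcribed.
So KulW is not produced.
Activator VelK is present, so *nerL* is transcribed.
→ *nerL* is ON in B.

B only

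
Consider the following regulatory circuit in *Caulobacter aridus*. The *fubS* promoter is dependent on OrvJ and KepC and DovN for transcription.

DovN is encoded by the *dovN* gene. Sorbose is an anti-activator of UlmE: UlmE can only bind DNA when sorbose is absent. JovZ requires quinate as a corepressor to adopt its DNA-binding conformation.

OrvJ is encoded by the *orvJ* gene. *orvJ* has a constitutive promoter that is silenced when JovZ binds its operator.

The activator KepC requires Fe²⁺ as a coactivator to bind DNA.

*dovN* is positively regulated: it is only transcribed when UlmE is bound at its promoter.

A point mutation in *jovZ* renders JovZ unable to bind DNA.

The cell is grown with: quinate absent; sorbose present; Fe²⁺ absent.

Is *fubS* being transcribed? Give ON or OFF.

OFF

JovZ is non-functional in this strain, so it has no effect.
With no repressor bound, *orvJ* is transcribed.
So OrvJ is produced and active.
Fe²⁺ is absent, so KepC is inactive.
Sorbose is present, so UlmE is inactive.
Required activator UlmE is absent, so *dovN* is not transcribed.
So DovN is not produced.
Required activator KepC is absent, so *fubS* is not transcribed.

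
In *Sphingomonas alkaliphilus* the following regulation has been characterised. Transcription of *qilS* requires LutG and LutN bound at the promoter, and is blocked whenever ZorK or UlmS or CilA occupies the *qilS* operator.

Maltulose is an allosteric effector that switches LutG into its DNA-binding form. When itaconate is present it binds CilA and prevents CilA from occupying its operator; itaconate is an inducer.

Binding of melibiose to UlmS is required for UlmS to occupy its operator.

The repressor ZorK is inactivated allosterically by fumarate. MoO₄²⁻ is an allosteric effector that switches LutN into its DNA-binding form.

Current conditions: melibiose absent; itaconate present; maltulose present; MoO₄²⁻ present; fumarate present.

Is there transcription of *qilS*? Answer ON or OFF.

ON

Fumarate is present, so ZorK is inactive.
Melibiose is absent, so UlmS is inactive.
Itaconate is present, so CilA is inactive.
Maltulose is present, so LutG is active.
MoO₄²⁻ is present, so LutN is active.
No repressor is bound and LutG and LutN are active, so *qilS* is transcribed.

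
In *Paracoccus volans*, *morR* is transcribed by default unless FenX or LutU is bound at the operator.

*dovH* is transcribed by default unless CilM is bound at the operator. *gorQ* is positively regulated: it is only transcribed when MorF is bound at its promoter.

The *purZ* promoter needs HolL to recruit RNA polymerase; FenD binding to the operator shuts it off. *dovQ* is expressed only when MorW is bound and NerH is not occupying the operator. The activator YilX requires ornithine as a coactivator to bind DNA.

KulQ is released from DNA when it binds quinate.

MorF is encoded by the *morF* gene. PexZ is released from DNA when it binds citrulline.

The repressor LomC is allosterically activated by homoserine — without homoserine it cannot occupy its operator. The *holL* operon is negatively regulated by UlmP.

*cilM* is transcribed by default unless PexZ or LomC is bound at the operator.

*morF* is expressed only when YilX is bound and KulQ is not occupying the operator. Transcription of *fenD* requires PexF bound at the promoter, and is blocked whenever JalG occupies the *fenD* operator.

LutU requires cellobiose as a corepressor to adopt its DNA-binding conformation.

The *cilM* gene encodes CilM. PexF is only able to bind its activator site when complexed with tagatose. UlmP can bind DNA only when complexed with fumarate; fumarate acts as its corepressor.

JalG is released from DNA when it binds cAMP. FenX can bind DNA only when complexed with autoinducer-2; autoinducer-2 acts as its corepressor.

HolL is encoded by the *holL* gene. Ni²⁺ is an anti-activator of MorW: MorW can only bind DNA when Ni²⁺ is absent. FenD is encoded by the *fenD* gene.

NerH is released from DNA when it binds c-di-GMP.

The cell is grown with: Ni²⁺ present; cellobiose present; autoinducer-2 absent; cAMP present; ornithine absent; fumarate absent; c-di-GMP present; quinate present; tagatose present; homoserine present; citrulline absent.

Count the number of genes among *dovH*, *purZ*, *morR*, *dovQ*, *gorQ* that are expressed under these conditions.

Citrulline is absent, so PexZ is active.
Homoserine is present, so LomC is active.
With repressor PexZ bound, *cilM* is not transcribed.
So CilM is not produced.
With no repressor bound, *dovH* is transcribed.
→ *dovH* is ON.
Fumarate is absent, so UlmP is inactive.
With no repressor bound, *holL* is transcribed.
So HolL is produced and active.
cAMP is present, so JalG is inactive.
Tagatose is present, so PexF is active.
No repressor is bound and PexF is active, so *fenD* is transcribed.
So FenD is produced and active.
With repressor FenD bound, *purZ* is not transcribed.
→ *purZ* is OFF.
Autoinducer-2 is absent, so FenX is inactive.
Cellobiose is present, so LutU is active.
With repressor LutU bound, *morR* is not transcribed.
→ *morR* is OFF.
c-di-GMP is present, so NerH is inactive.
Ni²⁺ is present, so MorW is inactive.
Required activator MorW is absent, so *dovQ* is not transcribed.
→ *dovQ* is OFF.
Quinate is present, so KulQ is inactive.
Ornithine is absent, so YilX is inactive.
Required activator YilX is absent, so *morF* is not transcribed.
So MorF is not produced.
Required activator MorF is absent, so *gorQ* is not transcribed.
→ *gorQ* is OFF.
1 of the 5 genes is transcribed.

1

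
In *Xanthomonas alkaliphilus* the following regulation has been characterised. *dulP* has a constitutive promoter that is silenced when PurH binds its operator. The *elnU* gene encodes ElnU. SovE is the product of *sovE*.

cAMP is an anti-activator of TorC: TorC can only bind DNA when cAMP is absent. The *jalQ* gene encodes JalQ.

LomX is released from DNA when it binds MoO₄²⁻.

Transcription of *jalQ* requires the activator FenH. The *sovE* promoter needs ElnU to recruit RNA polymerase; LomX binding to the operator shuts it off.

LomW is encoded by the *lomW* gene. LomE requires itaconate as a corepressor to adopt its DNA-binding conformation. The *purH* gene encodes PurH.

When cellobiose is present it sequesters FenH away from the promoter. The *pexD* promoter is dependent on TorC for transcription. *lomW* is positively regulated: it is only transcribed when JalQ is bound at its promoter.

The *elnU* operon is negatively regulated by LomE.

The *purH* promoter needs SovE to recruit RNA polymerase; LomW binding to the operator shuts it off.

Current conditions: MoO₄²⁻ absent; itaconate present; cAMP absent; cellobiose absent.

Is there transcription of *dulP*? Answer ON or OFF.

Cellobiose is absent, so FenH is active.
No repressor is bound and FenH is active, so *jalQ* is transcribed.
So JalQ is produced and active.
No repressor is bound and JalQ is active, so *lomW* is transcribed.
So LomW is produced and active.
MoO₄²⁻ is absent, so LomX is active.
Itaconate is present, so LomE is active.
With repressor LomE bound, *elnU* is not transcribed.
So ElnU is not produced.
With repressor LomX bound, *sovE* is not transcribed.
So SovE is not produced.
With repressor LomW bound, *purH* is not transcribed.
So PurH is not produced.
With no repressor bound, *dulP* is transcribed.

ON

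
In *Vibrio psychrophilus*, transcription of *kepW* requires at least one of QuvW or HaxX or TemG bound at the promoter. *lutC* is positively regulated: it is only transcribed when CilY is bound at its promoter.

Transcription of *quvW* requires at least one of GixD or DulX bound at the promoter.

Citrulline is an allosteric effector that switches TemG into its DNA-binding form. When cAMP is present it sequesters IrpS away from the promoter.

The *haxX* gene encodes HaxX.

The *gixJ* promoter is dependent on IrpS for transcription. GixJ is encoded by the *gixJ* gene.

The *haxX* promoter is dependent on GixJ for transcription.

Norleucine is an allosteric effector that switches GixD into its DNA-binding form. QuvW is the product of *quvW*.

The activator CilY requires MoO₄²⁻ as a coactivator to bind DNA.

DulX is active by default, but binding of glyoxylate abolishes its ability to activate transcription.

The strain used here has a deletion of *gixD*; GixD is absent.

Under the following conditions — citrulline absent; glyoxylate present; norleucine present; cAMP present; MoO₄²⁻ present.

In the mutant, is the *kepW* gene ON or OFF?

GixD is non-functional in this strain, so it has no effect.
Glyoxylate is present, so DulX is inactive.
No activator is available at the *quvW* promoter, so *quvW* is not transcribed.
So QuvW is not produced.
cAMP is present, so IrpS is inactive.
Required activator IrpS is absent, so *gixJ* is not transcribed.
So GixJ is not produced.
Required activator GixJ is absent, so *haxX* is not transcribed.
So HaxX is not produced.
Citrulline is absent, so TemG is inactive.
No activator is available at the *kepW* promoter, so *kepW* is not transcribed.

OFF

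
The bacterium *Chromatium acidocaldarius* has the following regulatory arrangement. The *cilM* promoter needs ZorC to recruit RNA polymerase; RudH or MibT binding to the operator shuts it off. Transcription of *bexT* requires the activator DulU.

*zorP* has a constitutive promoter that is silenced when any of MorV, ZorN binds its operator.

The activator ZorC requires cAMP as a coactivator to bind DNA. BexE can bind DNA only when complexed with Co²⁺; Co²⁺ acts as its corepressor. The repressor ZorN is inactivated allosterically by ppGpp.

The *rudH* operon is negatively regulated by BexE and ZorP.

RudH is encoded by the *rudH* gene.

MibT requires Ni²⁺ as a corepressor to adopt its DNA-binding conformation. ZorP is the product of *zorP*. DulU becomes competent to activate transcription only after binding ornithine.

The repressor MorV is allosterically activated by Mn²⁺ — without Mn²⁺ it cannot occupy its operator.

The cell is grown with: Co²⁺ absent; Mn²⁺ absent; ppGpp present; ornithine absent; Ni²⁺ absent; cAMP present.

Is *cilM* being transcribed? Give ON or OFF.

Co²⁺ is absent, so BexE is inactive.
Mn²⁺ is absent, so MorV is inactive.
ppGpp is present, so ZorN is inactive.
With no repressor bound, *zorP* is transcribed.
So ZorP is produced and active.
With repressor ZorP bound, *rudH* is not transcribed.
So RudH is not produced.
cAMP is present, so ZorC is active.
Ni²⁺ is absent, so MibT is inactive.
No repressor is bound and ZorC is active, so *cilM* is transcribed.

ON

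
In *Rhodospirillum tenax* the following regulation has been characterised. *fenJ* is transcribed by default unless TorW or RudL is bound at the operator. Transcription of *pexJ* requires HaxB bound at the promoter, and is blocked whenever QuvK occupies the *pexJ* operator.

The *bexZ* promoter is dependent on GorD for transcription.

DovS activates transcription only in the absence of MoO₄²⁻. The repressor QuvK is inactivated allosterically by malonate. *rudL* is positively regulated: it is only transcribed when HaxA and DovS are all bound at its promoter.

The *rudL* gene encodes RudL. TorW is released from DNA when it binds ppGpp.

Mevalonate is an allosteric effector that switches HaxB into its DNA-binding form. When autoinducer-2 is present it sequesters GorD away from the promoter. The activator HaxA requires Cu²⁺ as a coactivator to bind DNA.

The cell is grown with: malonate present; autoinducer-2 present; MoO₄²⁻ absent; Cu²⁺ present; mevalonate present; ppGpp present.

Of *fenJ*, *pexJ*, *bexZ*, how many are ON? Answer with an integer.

ppGpp is present, so TorW is inactive.
Cu²⁺ is present, so HaxA is active.
MoO₄²⁻ is absent, so DovS is active.
No repressor is bound and HaxA and DovS are active, so *rudL* is transcribed.
So RudL is produced and active.
With repressor RudL bound, *fenJ* is not transcribed.
→ *fenJ* is OFF.
Malonate is present, so QuvK is inactive.
Mevalonate is present, so HaxB is active.
No repressor is bound and HaxB is active, so *pexJ* is transcribed.
→ *pexJ* is ON.
Autoinducer-2 is present, so GorD is inactive.
Required activator GorD is absent, so *bexZ* is not transcribed.
→ *bexZ* is OFF.
1 of the 3 genes is transcribed.

1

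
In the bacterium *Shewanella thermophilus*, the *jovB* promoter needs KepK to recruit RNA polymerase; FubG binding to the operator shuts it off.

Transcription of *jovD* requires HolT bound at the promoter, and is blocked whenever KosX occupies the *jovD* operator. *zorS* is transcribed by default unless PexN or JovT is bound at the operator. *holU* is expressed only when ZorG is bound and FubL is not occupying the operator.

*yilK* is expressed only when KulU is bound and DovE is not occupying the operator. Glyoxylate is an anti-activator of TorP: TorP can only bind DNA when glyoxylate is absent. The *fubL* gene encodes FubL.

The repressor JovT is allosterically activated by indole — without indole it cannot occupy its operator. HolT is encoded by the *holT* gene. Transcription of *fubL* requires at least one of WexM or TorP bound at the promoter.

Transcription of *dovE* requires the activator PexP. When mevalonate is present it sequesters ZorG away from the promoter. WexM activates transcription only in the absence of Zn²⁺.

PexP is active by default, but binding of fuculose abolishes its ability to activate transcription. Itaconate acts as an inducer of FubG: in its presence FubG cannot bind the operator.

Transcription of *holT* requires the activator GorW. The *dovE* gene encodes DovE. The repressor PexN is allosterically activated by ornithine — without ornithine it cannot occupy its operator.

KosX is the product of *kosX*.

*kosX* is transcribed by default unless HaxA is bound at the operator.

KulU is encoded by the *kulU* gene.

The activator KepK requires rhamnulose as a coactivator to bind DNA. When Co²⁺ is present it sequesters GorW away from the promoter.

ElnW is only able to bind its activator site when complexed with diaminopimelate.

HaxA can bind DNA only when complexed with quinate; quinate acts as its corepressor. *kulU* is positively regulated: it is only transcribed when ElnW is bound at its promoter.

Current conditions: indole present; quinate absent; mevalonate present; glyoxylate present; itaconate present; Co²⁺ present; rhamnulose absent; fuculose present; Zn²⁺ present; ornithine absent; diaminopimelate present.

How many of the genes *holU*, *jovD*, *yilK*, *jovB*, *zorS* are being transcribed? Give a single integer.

1

Zn²⁺ is present, so WexM is inactive.
Glyoxylate is present, so TorP is inactive.
No activator is available at the *fubL* promoter, so *fubL* is not transcribed.
So FubL is not produced.
Mevalonate is present, so ZorG is inactive.
Required activator ZorG is absent, so *holU* is not transcribed.
→ *holU* is OFF.
Co²⁺ is present, so GorW is inactive.
Required activator GorW is absent, so *holT* is not transcribed.
So HolT is not produced.
Quinate is absent, so HaxA is inactive.
With no repressor bound, *kosX* is transcribed.
So KosX is produced and active.
With repressor KosX bound, *jovD* is not transcribed.
→ *jovD* is OFF.
Fuculose is present, so PexP is inactive.
Required activator PexP is absent, so *dovE* is not transcribed.
So DovE is not produced.
Diaminopimelate is present, so ElnW is active.
No repressor is bound and ElnW is active, so *kulU* is transcribed.
So KulU is produced and active.
No repressor is bound and KulU is active, so *yilK* is transcribed.
→ *yilK* is ON.
Itaconate is present, so FubG is inactive.
Rhamnulose is absent, so KepK is inactive.
Required activator KepK is absent, so *jovB* is not transcribed.
→ *jovB* is OFF.
Ornithine is absent, so PexN is inactive.
Indole is present, so JovT is active.
With repressor JovT bound, *zorS* is not transcribed.
→ *zorS* is OFF.
1 of the 5 genes is transcribed.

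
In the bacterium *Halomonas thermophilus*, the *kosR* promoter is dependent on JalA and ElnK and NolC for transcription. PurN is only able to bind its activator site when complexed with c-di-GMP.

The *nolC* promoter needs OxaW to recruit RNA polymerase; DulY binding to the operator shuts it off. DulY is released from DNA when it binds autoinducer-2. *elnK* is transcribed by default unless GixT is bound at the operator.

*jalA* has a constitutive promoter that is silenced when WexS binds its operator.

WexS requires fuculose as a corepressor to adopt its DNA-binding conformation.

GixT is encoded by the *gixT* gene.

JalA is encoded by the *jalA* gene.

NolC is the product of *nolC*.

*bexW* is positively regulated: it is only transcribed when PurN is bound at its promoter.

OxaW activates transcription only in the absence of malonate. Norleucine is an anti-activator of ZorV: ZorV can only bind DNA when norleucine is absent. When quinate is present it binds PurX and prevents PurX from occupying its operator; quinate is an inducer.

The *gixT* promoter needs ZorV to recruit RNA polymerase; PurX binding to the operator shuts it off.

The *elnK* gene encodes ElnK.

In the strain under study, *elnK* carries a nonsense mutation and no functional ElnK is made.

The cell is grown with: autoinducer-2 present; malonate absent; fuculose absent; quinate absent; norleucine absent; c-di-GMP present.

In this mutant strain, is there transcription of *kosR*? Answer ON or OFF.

OFF

Fuculose is absent, so WexS is inactive.
With no repressor bound, *jalA* is transcribed.
So JalA is produced and active.
ElnK is non-functional in this strain, so it has no effect.
Malonate is absent, so OxaW is active.
Autoinducer-2 is present, so DulY is inactive.
No repressor is bound and OxaW is active, so *nolC* is transcribed.
So NolC is produced and active.
Required activator ElnK is absent, so *kosR* is not transcribed.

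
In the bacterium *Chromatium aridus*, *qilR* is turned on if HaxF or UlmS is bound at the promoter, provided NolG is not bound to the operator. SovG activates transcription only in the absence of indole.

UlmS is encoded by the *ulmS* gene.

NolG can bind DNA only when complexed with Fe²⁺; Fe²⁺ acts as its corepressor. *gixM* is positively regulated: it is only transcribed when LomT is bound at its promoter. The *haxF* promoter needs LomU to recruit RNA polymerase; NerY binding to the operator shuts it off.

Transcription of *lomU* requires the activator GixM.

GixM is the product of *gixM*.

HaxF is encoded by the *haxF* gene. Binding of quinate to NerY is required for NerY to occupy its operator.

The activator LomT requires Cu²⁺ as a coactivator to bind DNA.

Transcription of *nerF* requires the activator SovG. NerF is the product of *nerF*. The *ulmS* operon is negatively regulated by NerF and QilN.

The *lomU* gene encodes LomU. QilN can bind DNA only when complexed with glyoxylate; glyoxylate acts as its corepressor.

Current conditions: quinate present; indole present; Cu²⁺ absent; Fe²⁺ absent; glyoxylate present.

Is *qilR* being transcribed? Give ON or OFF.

OFF

Quinate is present, so NerY is active.
Cu²⁺ is absent, so LomT is inactive.
Required activator LomT is absent, so *gixM* is not transcribed.
So GixM is not produced.
Required activator GixM is absent, so *lomU* is not transcribed.
So LomU is not produced.
With repressor NerY bound, *haxF* is not transcribed.
So HaxF is not produced.
Indole is present, so SovG is inactive.
Required activator SovG is absent, so *nerF* is not transcribed.
So NerF is not produced.
Glyoxylate is present, so QilN is active.
With repressor QilN bound, *ulmS* is not transcribed.
So UlmS is not produced.
Fe²⁺ is absent, so NolG is inactive.
No activator is available at the *qilR* promoter, so *qilR* is not transcribed.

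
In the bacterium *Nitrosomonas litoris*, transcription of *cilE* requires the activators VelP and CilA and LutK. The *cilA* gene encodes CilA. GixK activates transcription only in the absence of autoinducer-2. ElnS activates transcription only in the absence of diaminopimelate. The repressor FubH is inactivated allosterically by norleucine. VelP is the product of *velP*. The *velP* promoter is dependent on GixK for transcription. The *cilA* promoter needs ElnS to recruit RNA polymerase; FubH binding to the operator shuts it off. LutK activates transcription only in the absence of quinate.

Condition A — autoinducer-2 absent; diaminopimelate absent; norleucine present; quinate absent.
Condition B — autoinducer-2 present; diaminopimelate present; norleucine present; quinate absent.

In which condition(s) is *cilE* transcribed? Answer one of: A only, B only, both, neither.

Condition A:
Autoinducer-2 is absent, so GixK is active.
No repressor is bound and GixK is active, so *velP* is transcribed.
So VelP is produced and active.
Diaminopimelate is absent, so ElnS is active.
Norleucine is present, so FubH is inactive.
No repressor is bound and ElnS is active, so *cilA* is transcribed.
So CilA is produced and active.
Quinate is absent, so LutK is active.
No repressor is bound and VelP and CilA and LutK are active, so *cilE* is transcribed.
→ *cilE* is ON in A.
Condition B:
Autoinducer-2 is present, so GixK is inactive.
Required activator GixK is absent, so *velP* is not transcribed.
So VelP is not produced.
Diaminopimelate is present, so ElnS is inactive.
Norleucine is present, so FubH is inactive.
Required activator ElnS is absent, so *cilA* is not transcribed.
So CilA is not produced.
Quinate is absent, so LutK is active.
Required activator VelP is absent, so *cilE* is not transcribed.
→ *cilE* is OFF in B.

A only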